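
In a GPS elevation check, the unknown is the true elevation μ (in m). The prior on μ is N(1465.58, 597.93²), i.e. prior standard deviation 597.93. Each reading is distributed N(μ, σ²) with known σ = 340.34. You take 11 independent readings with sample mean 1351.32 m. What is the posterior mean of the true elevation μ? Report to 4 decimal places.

1354.5890

For Normal data with known variance σ², a Normal(μ₀, σ₀²) prior on μ is conjugate. Posterior precision = 1/σ₀² + n/σ²; posterior mean is the precision-weighted average of μ₀ and x̄.
n·x̄ = 11·1351.32 = 14864.52.
σ₀² = 597.93² = 357520.2849, σ² = 340.34² = 115831.3156; σ² + n·σ₀² = 115831.3156 + 11·357520.2849 = 4048554.4495.
Posterior mean = (μ₀/σ₀² + n·x̄/σ²)/(1/σ₀² + n/σ²) = (σ²·μ₀ + σ₀²·n·x̄)/(σ² + n·σ₀²) = (115831.3156·1465.58 + 357520.2849·14864.52)/4048554.4495 = 5484127484.818796/4048554.4495 = 1354.5890.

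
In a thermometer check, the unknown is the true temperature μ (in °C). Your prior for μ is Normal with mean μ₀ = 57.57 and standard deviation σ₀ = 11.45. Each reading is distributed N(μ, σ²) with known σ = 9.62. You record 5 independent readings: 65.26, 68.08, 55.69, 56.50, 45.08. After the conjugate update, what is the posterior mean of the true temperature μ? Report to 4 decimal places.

For Normal data with known variance σ², a Normal(μ₀, σ₀²) prior on μ is conjugate. Posterior precision = 1/σ₀² + n/σ²; posterior mean is the precision-weighted average of μ₀ and x̄.
Σxᵢ = 65.26 + 68.08 + 55.69 + 56.50 + 45.08 = 290.61, so n·x̄ = 290.61.
σ₀² = 11.45² = 131.1025, σ² = 9.62² = 92.5444; σ² + n·σ₀² = 92.5444 + 5·131.1025 = 748.0569.
Posterior mean = (μ₀/σ₀² + n·x̄/σ²)/(1/σ₀² + n/σ²) = (σ²·μ₀ + σ₀²·n·x̄)/(σ² + n·σ₀²) = (92.5444·57.57 + 131.1025·290.61)/748.0569 = 43427.478633/748.0569 = 58.0537.

58.0537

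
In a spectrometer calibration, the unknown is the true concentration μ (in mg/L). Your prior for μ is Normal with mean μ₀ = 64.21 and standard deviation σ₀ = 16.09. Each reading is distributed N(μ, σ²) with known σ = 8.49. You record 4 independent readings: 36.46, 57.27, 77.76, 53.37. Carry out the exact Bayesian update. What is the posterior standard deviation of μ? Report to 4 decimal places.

For Normal data with known variance σ², a Normal(μ₀, σ₀²) prior on μ is conjugate. Posterior precision = 1/σ₀² + n/σ²; posterior mean is the precision-weighted average of μ₀ and x̄.
σ₀² = 16.09² = 258.8881, σ² = 8.49² = 72.0801; σ² + n·σ₀² = 72.0801 + 4·258.8881 = 1107.6325.
Posterior precision = 1/σ₀² + n/σ² = 1/258.8881 + 4/72.0801 = (σ² + n·σ₀²)/(σ₀²σ²) = 1107.6325/(258.8881·72.0801); posterior variance σₙ² = σ₀²σ²/(σ² + n·σ₀²) = 258.8881·72.0801/1107.6325 = 16.847357.
Posterior SD = √σₙ² = √(258.8881·72.0801/1107.6325) = 4.1046.

4.1046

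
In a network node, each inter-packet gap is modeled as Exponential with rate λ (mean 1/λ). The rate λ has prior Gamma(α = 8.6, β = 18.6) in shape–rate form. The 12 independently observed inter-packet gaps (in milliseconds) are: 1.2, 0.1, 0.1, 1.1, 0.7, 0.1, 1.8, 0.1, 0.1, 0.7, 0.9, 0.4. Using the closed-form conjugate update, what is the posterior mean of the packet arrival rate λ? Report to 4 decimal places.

With a Gamma(shape α, rate β) prior on the exponential rate λ, the posterior after n observations with total T = Σxᵢ is Gamma(α+n, β+T).
Sum of observations T = 7.3 milliseconds; n = 12.
Posterior: Gamma(8.6+12, 18.6+7.3) = Gamma(20.6, 25.9).
Posterior mean of λ = α/β = 20.6/25.9 = 0.7954.

0.7954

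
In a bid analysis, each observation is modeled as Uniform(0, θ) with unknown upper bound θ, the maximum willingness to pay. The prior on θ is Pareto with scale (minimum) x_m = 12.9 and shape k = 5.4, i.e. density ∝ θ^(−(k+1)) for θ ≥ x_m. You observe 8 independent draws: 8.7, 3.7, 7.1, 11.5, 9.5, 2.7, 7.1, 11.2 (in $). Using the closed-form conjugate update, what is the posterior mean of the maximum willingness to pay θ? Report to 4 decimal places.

A Pareto(scale x_m, shape k) prior on the upper bound θ of Uniform(0, θ) is conjugate: posterior is Pareto(max(x_m, max xᵢ), k + n).
Sample maximum = 11.5; prior scale x_m = 12.9 → posterior scale = max = 12.9.
Posterior shape = 5.4 + 8 = 13.4.
E[θ|data] = k·x_m/(k−1) = 13.4·12.9/12.4 = 13.9403.

13.9403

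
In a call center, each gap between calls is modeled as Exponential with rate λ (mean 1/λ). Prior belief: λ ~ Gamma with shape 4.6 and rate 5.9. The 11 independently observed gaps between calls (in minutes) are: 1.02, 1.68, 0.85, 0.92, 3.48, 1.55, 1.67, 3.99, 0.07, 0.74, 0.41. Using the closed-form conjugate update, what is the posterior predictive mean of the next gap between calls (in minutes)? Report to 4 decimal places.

With a Gamma(shape α, rate β) prior on the exponential rate λ, the posterior after n observations with total T = Σxᵢ is Gamma(α+n, β+T).
Sum of observations T = 16.38 minutes; n = 11.
Posterior: Gamma(4.6+11, 5.9+16.38) = Gamma(15.6, 22.28).
The predictive distribution for the next observation is Lomax; its mean is β/(α−1) = 22.28/14.6 = 1.5260.

1.5260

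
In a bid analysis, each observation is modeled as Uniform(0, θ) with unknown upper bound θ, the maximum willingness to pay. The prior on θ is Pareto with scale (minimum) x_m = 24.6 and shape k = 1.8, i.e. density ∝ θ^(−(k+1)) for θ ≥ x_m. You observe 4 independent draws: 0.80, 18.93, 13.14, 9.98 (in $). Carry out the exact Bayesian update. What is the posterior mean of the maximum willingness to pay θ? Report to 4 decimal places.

A Pareto(scale x_m, shape k) prior on the upper bound θ of Uniform(0, θ) is conjugate: posterior is Pareto(max(x_m, max xᵢ), k + n).
Sample maximum = 18.93; prior scale x_m = 24.6 → posterior scale = max = 24.60.
Posterior shape = 1.8 + 4 = 5.8.
E[θ|data] = k·x_m/(k−1) = 5.8·24.60/4.8 = 29.7250.

29.7250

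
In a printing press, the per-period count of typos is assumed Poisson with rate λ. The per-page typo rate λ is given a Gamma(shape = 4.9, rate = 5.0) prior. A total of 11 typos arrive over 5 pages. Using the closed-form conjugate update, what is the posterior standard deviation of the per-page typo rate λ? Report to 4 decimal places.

With a Gamma(shape α, rate β) prior, the Poisson likelihood is conjugate: the posterior is Gamma(α + ΣXᵢ, β + n).
Posterior: Gamma(α+S, β+n) = Gamma(4.9+11, 5.0+5) = Gamma(15.9, 10.0).
SD = √α/β = √15.9/10.0 = 0.3987.

0.3987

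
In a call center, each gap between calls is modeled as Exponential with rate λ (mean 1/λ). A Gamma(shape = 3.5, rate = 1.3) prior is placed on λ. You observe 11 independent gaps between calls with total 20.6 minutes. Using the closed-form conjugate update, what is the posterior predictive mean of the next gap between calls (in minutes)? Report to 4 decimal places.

With a Gamma(shape α, rate β) prior on the exponential rate λ, the posterior after n observations with total T = Σxᵢ is Gamma(α+n, β+T).
Posterior: Gamma(3.5+11, 1.3+20.6) = Gamma(14.5, 21.9).
The predictive distribution for the next observation is Lomax; its mean is β/(α−1) = 21.9/13.5 = 1.6222.

1.6222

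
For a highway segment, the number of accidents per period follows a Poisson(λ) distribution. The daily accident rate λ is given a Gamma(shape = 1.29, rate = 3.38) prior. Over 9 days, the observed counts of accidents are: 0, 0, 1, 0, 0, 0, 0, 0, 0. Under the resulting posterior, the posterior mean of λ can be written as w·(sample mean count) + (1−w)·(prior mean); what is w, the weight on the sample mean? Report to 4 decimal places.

0.7270

With a Gamma(shape α, rate β) prior, the Poisson likelihood is conjugate: the posterior is Gamma(α + ΣXᵢ, β + n).
Posterior mean = (α₀+S)/(β₀+n) = [n/(β₀+n)]·(S/n) + [β₀/(β₀+n)]·(α₀/β₀), so only n and β₀ enter the weight.
Weight on data w = n/(β₀+n) = 9/(3.38+9) = 9/12.38 = 0.7270.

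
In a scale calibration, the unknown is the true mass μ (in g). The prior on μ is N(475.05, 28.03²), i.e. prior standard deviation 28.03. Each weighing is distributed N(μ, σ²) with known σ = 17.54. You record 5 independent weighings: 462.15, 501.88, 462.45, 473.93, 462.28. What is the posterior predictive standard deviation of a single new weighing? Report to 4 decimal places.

For Normal data with known variance σ², a Normal(μ₀, σ₀²) prior on μ is conjugate. Posterior precision = 1/σ₀² + n/σ²; posterior mean is the precision-weighted average of μ₀ and x̄.
σ₀² = 28.03² = 785.6809, σ² = 17.54² = 307.6516; σ² + n·σ₀² = 307.6516 + 5·785.6809 = 4236.0561.
Posterior precision = 1/σ₀² + n/σ² = 1/785.6809 + 5/307.6516 = (σ² + n·σ₀²)/(σ₀²σ²) = 4236.0561/(785.6809·307.6516); posterior variance σₙ² = σ₀²σ²/(σ² + n·σ₀²) = 785.6809·307.6516/4236.0561 = 57.061564.
Predictive variance for one new observation = σₙ² + σ² = 785.6809·307.6516/4236.0561 + 307.6516 = σ²·(σ₀² + 4236.0561)/4236.0561 = 307.6516·5021.737/4236.0561 = 364.713164; SD = √(307.6516·5021.737/4236.0561) = 19.0975.

19.0975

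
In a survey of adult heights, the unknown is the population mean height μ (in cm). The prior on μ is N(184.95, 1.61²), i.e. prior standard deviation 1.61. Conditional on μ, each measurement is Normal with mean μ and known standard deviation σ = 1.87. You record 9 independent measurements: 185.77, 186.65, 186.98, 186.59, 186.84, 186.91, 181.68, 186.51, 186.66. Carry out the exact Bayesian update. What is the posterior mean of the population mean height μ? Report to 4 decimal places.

For Normal data with known variance σ², a Normal(μ₀, σ₀²) prior on μ is conjugate. Posterior precision = 1/σ₀² + n/σ²; posterior mean is the precision-weighted average of μ₀ and x̄.
Σxᵢ = 185.77 + 186.65 + 186.98 + 186.59 + 186.84 + 186.91 + 181.68 + 186.51 + 186.66 = 1674.59, so n·x̄ = 1674.59.
σ₀² = 1.61² = 2.5921, σ² = 1.87² = 3.4969; σ² + n·σ₀² = 3.4969 + 9·2.5921 = 26.8258.
Posterior mean = (μ₀/σ₀² + n·x̄/σ²)/(1/σ₀² + n/σ²) = (σ²·μ₀ + σ₀²·n·x̄)/(σ² + n·σ₀²) = (3.4969·184.95 + 2.5921·1674.59)/26.8258 = 4987.456394/26.8258 = 185.9201.

185.9201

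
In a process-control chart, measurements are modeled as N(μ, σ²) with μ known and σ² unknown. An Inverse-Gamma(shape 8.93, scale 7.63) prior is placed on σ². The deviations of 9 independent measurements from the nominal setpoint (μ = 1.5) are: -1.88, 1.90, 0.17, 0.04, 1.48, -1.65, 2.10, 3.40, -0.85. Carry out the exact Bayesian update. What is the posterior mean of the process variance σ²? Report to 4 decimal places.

1.7715

With known mean μ and an Inverse-Gamma(α, β) prior on σ², the Normal likelihood is conjugate: posterior is Inv-Gamma(α + n/2, β + Σ(xᵢ−μ)²/2).
Σ(xᵢ−μ)² = (-1.88)² + (1.90)² + (0.17)² + (0.04)² + (1.48)² + (-1.65)² + (2.10)² + (3.40)² + (-0.85)² = 28.7803.
Posterior: Inv-Gamma(8.93 + 9/2, 7.63 + 28.7803/2) = Inv-Gamma(13.43, 22.02015).
E[σ²|data] = β/(α−1) = 22.02015/12.43 = 1.7715.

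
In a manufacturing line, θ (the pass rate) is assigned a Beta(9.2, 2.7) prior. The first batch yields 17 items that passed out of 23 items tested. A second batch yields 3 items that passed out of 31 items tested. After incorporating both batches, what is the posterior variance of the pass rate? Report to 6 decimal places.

0.003689

The Beta prior is conjugate to a Binomial/Bernoulli likelihood; the update adds successes to α and failures to β.
After batch 1: Beta(9.2+17, 2.7+6) = Beta(26.2, 8.7).
After batch 2: Beta(26.2+3, 8.7+28) = Beta(29.2, 36.7).
Var = αβ/((α+β)²(α+β+1)) = 29.2·36.7/(65.9²·66.9) = 0.003689.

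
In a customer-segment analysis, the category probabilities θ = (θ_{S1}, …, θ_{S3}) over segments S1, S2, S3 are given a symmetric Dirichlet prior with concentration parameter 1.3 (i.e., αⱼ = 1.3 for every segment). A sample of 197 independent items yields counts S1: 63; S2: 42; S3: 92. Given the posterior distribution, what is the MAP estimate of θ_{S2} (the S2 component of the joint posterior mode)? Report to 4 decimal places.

The Dirichlet prior is conjugate to the Multinomial likelihood: each posterior αⱼ = prior αⱼ + observed count nⱼ.
Posterior concentration: (64.3, 43.3, 93.3), total = 200.9.
Joint mode component: (α_{S2}−1)/(Σα−K) = 42.3/197.9 = 0.2137.

0.2137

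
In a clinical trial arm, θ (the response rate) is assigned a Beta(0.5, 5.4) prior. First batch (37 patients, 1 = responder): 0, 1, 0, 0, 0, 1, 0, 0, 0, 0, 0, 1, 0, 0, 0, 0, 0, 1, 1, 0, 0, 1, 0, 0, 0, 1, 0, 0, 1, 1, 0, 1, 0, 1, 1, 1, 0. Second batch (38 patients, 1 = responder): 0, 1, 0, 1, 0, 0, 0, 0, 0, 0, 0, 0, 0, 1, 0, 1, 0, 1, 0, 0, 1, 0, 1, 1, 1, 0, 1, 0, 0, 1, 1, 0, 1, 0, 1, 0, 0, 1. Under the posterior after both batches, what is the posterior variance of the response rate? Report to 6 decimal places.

The Beta prior is conjugate to a Binomial/Bernoulli likelihood; the update adds successes to α and failures to β.
After batch 1: Beta(0.5+13, 5.4+24) = Beta(13.5, 29.4).
After batch 2: Beta(13.5+15, 29.4+23) = Beta(28.5, 52.4).
Var = αβ/((α+β)²(α+β+1)) = 28.5·52.4/(80.9²·81.9) = 0.002786.

0.002786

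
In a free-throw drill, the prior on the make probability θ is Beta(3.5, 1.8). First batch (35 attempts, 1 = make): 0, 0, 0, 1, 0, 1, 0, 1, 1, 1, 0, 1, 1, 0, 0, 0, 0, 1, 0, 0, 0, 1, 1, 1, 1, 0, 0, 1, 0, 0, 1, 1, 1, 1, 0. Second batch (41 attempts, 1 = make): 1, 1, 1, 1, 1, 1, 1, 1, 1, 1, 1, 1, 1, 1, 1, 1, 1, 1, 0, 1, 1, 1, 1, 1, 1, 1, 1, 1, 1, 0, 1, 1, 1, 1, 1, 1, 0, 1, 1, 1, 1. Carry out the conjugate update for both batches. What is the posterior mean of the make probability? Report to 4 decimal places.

The Beta prior is conjugate to a Binomial/Bernoulli likelihood; the update adds successes to α and failures to β.
After batch 1: Beta(3.5+17, 1.8+18) = Beta(20.5, 19.8).
After batch 2: Beta(20.5+38, 19.8+3) = Beta(58.5, 22.8).
Posterior mean = α/(α+β) = 58.5/81.3 = 0.7196.

0.7196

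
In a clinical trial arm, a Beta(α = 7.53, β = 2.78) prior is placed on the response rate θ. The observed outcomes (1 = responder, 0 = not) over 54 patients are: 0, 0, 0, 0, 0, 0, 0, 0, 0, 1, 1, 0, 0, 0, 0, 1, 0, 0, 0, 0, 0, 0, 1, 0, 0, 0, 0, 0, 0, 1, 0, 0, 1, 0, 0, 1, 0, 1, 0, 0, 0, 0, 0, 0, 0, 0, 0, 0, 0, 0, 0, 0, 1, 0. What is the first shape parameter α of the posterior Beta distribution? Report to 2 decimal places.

16.53

The Beta prior is conjugate to a Binomial/Bernoulli likelihood; the update adds successes to α and failures to β.
Posterior: Beta(α+k, β+n−k) = Beta(7.53+9, 2.78+45) = Beta(16.53, 47.78).
Posterior α = 16.53.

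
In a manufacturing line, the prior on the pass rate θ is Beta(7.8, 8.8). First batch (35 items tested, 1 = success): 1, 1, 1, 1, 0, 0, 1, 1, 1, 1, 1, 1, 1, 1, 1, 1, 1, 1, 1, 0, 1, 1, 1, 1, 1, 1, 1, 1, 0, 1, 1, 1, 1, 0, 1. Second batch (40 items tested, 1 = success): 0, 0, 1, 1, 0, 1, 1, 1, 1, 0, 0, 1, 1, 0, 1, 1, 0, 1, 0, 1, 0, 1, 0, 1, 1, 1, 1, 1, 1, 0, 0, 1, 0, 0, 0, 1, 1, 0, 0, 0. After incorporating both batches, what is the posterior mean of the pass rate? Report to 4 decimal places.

The Beta prior is conjugate to a Binomial/Bernoulli likelihood; the update adds successes to α and failures to β.
After batch 1: Beta(7.8+30, 8.8+5) = Beta(37.8, 13.8).
After batch 2: Beta(37.8+22, 13.8+18) = Beta(59.8, 31.8).
Posterior mean = α/(α+β) = 59.8/91.6 = 0.6528.

0.6528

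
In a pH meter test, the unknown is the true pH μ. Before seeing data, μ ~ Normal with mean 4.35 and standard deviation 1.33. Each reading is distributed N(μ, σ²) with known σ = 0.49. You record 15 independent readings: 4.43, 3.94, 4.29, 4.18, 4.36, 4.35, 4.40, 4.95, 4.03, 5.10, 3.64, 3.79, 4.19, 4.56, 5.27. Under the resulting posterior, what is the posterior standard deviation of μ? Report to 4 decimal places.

For Normal data with known variance σ², a Normal(μ₀, σ₀²) prior on μ is conjugate. Posterior precision = 1/σ₀² + n/σ²; posterior mean is the precision-weighted average of μ₀ and x̄.
σ₀² = 1.33² = 1.7689, σ² = 0.49² = 0.2401; σ² + n·σ₀² = 0.2401 + 15·1.7689 = 26.7736.
Posterior precision = 1/σ₀² + n/σ² = 1/1.7689 + 15/0.2401 = (σ² + n·σ₀²)/(σ₀²σ²) = 26.7736/(1.7689·0.2401); posterior variance σₙ² = σ₀²σ²/(σ² + n·σ₀²) = 1.7689·0.2401/26.7736 = 0.015863.
Posterior SD = √σₙ² = √(1.7689·0.2401/26.7736) = 0.1259.

0.1259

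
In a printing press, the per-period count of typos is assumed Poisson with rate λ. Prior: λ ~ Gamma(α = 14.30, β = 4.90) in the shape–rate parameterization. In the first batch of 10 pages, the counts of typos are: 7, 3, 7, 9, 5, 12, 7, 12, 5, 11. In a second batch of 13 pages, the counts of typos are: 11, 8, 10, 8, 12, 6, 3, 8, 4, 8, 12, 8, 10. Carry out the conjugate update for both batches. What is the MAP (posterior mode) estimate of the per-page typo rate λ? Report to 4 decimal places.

7.1434

With a Gamma(shape α, rate β) prior, the Poisson likelihood is conjugate: the posterior is Gamma(α + ΣXᵢ, β + n).
Batch 1: sum of counts S = 78 over n = 10 pages.
After batch 1: Gamma(α+S, β+n) = Gamma(14.30+78, 4.90+10) = Gamma(92.30, 14.90).
Batch 2: sum of counts S = 108 over n = 13 pages.
After batch 2: Gamma(α+S, β+n) = Gamma(92.30+108, 14.90+13) = Gamma(200.30, 27.90).
Mode of Gamma(α,β) for α≥1 is (α−1)/β = 199.30/27.90 = 7.1434.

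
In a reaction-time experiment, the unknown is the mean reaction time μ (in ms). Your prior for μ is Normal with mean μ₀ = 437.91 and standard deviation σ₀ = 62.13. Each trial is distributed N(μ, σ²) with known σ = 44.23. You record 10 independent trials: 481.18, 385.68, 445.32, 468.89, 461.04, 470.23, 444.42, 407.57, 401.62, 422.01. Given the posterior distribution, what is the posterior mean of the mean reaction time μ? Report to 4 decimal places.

438.7533

For Normal data with known variance σ², a Normal(μ₀, σ₀²) prior on μ is conjugate. Posterior precision = 1/σ₀² + n/σ²; posterior mean is the precision-weighted average of μ₀ and x̄.
Σxᵢ = 481.18 + 385.68 + 445.32 + 468.89 + 461.04 + 470.23 + 444.42 + 407.57 + 401.62 + 422.01 = 4387.96, so n·x̄ = 4387.96.
σ₀² = 62.13² = 3860.1369, σ² = 44.23² = 1956.2929; σ² + n·σ₀² = 1956.2929 + 10·3860.1369 = 40557.6619.
Posterior mean = (μ₀/σ₀² + n·x̄/σ²)/(1/σ₀² + n/σ²) = (σ²·μ₀ + σ₀²·n·x̄)/(σ² + n·σ₀²) = (1956.2929·437.91 + 3860.1369·4387.96)/40557.6619 = 17794806.535563/40557.6619 = 438.7533.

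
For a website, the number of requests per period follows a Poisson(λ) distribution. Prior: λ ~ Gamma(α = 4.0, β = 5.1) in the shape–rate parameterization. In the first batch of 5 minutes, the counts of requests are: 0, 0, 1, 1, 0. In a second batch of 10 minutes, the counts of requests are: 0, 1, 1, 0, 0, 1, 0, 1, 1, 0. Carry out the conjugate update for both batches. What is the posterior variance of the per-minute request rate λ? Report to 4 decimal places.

0.0272

With a Gamma(shape α, rate β) prior, the Poisson likelihood is conjugate: the posterior is Gamma(α + ΣXᵢ, β + n).
Batch 1: sum of counts S = 2 over n = 5 minutes.
After batch 1: Gamma(α+S, β+n) = Gamma(4.0+2, 5.1+5) = Gamma(6.0, 10.1).
Batch 2: sum of counts S = 5 over n = 10 minutes.
After batch 2: Gamma(α+S, β+n) = Gamma(6.0+5, 10.1+10) = Gamma(11.0, 20.1).
Var = α/β² = 11.0/20.1² = 0.0272.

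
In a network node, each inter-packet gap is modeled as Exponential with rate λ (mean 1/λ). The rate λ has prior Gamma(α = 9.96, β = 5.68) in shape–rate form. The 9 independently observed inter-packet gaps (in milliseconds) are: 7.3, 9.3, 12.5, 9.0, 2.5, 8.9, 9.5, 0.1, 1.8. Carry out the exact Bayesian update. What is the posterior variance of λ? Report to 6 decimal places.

With a Gamma(shape α, rate β) prior on the exponential rate λ, the posterior after n observations with total T = Σxᵢ is Gamma(α+n, β+T).
Sum of observations T = 60.9 milliseconds; n = 9.
Posterior: Gamma(9.96+9, 5.68+60.9) = Gamma(18.96, 66.58).
Var = α/β² = 0.004277.

0.004277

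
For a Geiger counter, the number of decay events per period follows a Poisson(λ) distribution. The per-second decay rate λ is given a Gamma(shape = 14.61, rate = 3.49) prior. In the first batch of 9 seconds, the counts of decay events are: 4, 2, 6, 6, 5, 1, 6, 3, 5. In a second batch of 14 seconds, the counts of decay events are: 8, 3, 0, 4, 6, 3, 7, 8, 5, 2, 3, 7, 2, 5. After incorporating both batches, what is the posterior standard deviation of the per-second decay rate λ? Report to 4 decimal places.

0.4059

With a Gamma(shape α, rate β) prior, the Poisson likelihood is conjugate: the posterior is Gamma(α + ΣXᵢ, β + n).
Batch 1: sum of counts S = 38 over n = 9 seconds.
After batch 1: Gamma(α+S, β+n) = Gamma(14.61+38, 3.49+9) = Gamma(52.61, 12.49).
Batch 2: sum of counts S = 63 over n = 14 seconds.
After batch 2: Gamma(α+S, β+n) = Gamma(52.61+63, 12.49+14) = Gamma(115.61, 26.49).
SD = √α/β = √115.61/26.49 = 0.4059.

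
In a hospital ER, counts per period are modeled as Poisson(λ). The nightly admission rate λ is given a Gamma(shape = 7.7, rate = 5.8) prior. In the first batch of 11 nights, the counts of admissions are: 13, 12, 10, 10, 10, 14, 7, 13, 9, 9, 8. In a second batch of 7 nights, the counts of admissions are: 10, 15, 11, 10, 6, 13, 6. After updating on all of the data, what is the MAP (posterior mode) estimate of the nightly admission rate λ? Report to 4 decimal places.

With a Gamma(shape α, rate β) prior, the Poisson likelihood is conjugate: the posterior is Gamma(α + ΣXᵢ, β + n).
Batch 1: sum of counts S = 115 over n = 11 nights.
After batch 1: Gamma(α+S, β+n) = Gamma(7.7+115, 5.8+11) = Gamma(122.7, 16.8).
Batch 2: sum of counts S = 71 over n = 7 nights.
After batch 2: Gamma(α+S, β+n) = Gamma(122.7+71, 16.8+7) = Gamma(193.7, 23.8).
Mode of Gamma(α,β) for α≥1 is (α−1)/β = 192.7/23.8 = 8.0966.

8.0966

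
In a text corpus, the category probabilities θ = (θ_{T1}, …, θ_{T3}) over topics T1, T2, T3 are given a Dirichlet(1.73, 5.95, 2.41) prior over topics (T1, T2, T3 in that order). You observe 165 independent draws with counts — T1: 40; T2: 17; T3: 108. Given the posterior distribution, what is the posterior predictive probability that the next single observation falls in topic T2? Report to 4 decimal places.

0.1311

The Dirichlet prior is conjugate to the Multinomial likelihood: each posterior αⱼ = prior αⱼ + observed count nⱼ.
Posterior concentration: (41.73, 22.95, 110.41), total = 175.09.
P(next = T2 | data) = α_{T2}/Σα = 0.1311.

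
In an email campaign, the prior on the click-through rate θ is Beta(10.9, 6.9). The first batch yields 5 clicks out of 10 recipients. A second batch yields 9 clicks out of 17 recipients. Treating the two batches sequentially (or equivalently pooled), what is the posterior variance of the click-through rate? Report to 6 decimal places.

The Beta prior is conjugate to a Binomial/Bernoulli likelihood; the update adds successes to α and failures to β.
After batch 1: Beta(10.9+5, 6.9+5) = Beta(15.9, 11.9).
After batch 2: Beta(15.9+9, 11.9+8) = Beta(24.9, 19.9).
Var = αβ/((α+β)²(α+β+1)) = 24.9·19.9/(44.8²·45.8) = 0.005391.

0.005391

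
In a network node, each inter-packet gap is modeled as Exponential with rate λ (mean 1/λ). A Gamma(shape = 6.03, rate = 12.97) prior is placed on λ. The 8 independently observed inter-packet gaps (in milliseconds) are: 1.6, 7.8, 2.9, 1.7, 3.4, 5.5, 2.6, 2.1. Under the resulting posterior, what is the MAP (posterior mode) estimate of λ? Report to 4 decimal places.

0.3212

With a Gamma(shape α, rate β) prior on the exponential rate λ, the posterior after n observations with total T = Σxᵢ is Gamma(α+n, β+T).
Sum of observations T = 27.6 milliseconds; n = 8.
Posterior: Gamma(6.03+8, 12.97+27.6) = Gamma(14.03, 40.57).
Mode = (α−1)/β = 0.3212.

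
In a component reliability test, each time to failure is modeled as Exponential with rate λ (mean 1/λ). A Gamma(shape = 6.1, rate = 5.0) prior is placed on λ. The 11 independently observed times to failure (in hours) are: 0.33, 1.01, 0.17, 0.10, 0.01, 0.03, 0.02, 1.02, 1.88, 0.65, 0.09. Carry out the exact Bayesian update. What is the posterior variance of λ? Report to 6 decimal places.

With a Gamma(shape α, rate β) prior on the exponential rate λ, the posterior after n observations with total T = Σxᵢ is Gamma(α+n, β+T).
Sum of observations T = 5.31 hours; n = 11.
Posterior: Gamma(6.1+11, 5.0+5.31) = Gamma(17.1, 10.31).
Var = α/β² = 0.160871.

0.160871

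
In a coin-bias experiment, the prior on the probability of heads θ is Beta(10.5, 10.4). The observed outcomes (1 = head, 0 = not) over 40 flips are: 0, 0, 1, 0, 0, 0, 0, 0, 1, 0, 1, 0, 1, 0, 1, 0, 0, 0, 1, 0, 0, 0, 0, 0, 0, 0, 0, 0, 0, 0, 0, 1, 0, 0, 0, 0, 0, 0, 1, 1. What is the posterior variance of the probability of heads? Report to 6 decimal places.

The Beta prior is conjugate to a Binomial/Bernoulli likelihood; the update adds successes to α and failures to β.
Posterior: Beta(α+k, β+n−k) = Beta(10.5+9, 10.4+31) = Beta(19.5, 41.4).
Var = αβ/((α+β)²(α+β+1)) = 19.5·41.4/(60.9²·61.9) = 0.003516.

0.003516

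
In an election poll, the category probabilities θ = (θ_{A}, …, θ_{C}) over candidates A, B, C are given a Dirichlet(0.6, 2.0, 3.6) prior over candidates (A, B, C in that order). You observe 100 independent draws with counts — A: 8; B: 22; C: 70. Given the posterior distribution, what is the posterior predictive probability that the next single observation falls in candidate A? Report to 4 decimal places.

The Dirichlet prior is conjugate to the Multinomial likelihood: each posterior αⱼ = prior αⱼ + observed count nⱼ.
Posterior concentration: (8.6, 24.0, 73.6), total = 106.2.
P(next = A | data) = α_{A}/Σα = 0.0810.

0.0810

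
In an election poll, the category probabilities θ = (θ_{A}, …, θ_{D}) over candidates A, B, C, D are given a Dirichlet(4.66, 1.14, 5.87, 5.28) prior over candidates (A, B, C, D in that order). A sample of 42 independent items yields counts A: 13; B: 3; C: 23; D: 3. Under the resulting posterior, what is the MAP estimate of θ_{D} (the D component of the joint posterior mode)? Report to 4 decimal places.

0.1325

The Dirichlet prior is conjugate to the Multinomial likelihood: each posterior αⱼ = prior αⱼ + observed count nⱼ.
Posterior concentration: (17.66, 4.14, 28.87, 8.28), total = 58.95.
Joint mode component: (α_{D}−1)/(Σα−K) = 7.28/54.95 = 0.1325.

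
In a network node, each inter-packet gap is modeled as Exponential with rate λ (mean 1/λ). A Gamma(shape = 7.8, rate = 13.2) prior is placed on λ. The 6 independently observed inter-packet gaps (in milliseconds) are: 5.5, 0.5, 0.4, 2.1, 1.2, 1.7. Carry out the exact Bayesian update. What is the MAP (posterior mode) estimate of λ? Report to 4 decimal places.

With a Gamma(shape α, rate β) prior on the exponential rate λ, the posterior after n observations with total T = Σxᵢ is Gamma(α+n, β+T).
Sum of observations T = 11.4 milliseconds; n = 6.
Posterior: Gamma(7.8+6, 13.2+11.4) = Gamma(13.8, 24.6).
Mode = (α−1)/β = 0.5203.

0.5203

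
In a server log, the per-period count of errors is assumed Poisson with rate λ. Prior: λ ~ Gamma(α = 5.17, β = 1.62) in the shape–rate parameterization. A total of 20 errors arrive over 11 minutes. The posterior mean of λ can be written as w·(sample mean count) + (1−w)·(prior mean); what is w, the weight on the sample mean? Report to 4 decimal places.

0.8716

With a Gamma(shape α, rate β) prior, the Poisson likelihood is conjugate: the posterior is Gamma(α + ΣXᵢ, β + n).
Posterior mean = (α₀+S)/(β₀+n) = [n/(β₀+n)]·(S/n) + [β₀/(β₀+n)]·(α₀/β₀), so only n and β₀ enter the weight.
Weight on data w = n/(β₀+n) = 11/(1.62+11) = 11/12.62 = 0.8716.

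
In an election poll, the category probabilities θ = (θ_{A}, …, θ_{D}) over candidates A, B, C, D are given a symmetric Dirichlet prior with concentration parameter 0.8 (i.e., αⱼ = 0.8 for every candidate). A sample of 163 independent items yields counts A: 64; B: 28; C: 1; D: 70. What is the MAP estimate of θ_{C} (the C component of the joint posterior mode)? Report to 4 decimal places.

The Dirichlet prior is conjugate to the Multinomial likelihood: each posterior αⱼ = prior αⱼ + observed count nⱼ.
Posterior concentration: (64.8, 28.8, 1.8, 70.8), total = 166.2.
Joint mode component: (α_{C}−1)/(Σα−K) = 0.8/162.2 = 0.0049.

0.0049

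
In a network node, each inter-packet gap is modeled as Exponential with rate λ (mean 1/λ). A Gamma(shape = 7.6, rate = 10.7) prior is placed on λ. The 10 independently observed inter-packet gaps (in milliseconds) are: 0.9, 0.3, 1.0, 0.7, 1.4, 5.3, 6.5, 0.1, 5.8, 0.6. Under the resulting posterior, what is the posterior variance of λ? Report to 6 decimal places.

0.015872

With a Gamma(shape α, rate β) prior on the exponential rate λ, the posterior after n observations with total T = Σxᵢ is Gamma(α+n, β+T).
Sum of observations T = 22.6 milliseconds; n = 10.
Posterior: Gamma(7.6+10, 10.7+22.6) = Gamma(17.6, 33.3).
Var = α/β² = 0.015872.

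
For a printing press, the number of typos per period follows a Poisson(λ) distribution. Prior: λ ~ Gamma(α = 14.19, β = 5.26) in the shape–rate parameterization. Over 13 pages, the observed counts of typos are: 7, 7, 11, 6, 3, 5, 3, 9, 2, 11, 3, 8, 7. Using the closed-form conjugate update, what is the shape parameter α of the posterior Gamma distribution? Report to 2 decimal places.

With a Gamma(shape α, rate β) prior, the Poisson likelihood is conjugate: the posterior is Gamma(α + ΣXᵢ, β + n).
Sum of counts S = 82 over n = 13 pages.
Posterior: Gamma(α+S, β+n) = Gamma(14.19+82, 5.26+13) = Gamma(96.19, 18.26).
Posterior α = 96.19.

96.19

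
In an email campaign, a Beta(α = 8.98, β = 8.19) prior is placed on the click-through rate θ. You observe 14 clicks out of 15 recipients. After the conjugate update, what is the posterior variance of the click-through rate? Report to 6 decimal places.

0.006152

The Beta prior is conjugate to a Binomial/Bernoulli likelihood; the update adds successes to α and failures to β.
Posterior: Beta(α+k, β+n−k) = Beta(8.98+14, 8.19+1) = Beta(22.98, 9.19).
Var = αβ/((α+β)²(α+β+1)) = 22.98·9.19/(32.17²·33.17) = 0.006152.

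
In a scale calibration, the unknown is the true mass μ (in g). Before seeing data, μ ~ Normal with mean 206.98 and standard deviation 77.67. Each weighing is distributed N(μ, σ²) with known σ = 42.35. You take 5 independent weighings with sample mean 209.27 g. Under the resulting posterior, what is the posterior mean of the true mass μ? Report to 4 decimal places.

For Normal data with known variance σ², a Normal(μ₀, σ₀²) prior on μ is conjugate. Posterior precision = 1/σ₀² + n/σ²; posterior mean is the precision-weighted average of μ₀ and x̄.
n·x̄ = 5·209.27 = 1046.35.
σ₀² = 77.67² = 6032.6289, σ² = 42.35² = 1793.5225; σ² + n·σ₀² = 1793.5225 + 5·6032.6289 = 31956.667.
Posterior mean = (μ₀/σ₀² + n·x̄/σ²)/(1/σ₀² + n/σ²) = (σ²·μ₀ + σ₀²·n·x̄)/(σ² + n·σ₀²) = (1793.5225·206.98 + 6032.6289·1046.35)/31956.667 = 6683464.536565/31956.667 = 209.1415.

209.1415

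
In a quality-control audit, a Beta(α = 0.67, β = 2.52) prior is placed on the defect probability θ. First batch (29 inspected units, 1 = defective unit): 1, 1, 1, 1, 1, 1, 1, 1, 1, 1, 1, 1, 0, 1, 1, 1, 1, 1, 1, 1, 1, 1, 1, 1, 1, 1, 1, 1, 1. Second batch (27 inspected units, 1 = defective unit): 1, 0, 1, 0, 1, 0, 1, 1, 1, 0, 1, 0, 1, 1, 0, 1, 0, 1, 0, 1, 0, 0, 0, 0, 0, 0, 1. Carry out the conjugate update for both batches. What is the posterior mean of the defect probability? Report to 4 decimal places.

The Beta prior is conjugate to a Binomial/Bernoulli likelihood; the update adds successes to α and failures to β.
After batch 1: Beta(0.67+28, 2.52+1) = Beta(28.67, 3.52).
After batch 2: Beta(28.67+13, 3.52+14) = Beta(41.67, 17.52).
Posterior mean = α/(α+β) = 41.67/59.19 = 0.7040.

0.7040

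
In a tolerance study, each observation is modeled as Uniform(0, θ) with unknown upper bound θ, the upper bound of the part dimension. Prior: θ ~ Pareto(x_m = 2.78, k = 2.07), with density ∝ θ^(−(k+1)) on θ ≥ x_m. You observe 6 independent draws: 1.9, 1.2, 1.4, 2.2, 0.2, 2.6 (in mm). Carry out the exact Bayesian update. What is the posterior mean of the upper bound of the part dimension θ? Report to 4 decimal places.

3.1732

A Pareto(scale x_m, shape k) prior on the upper bound θ of Uniform(0, θ) is conjugate: posterior is Pareto(max(x_m, max xᵢ), k + n).
Sample maximum = 2.6; prior scale x_m = 2.78 → posterior scale = max = 2.78.
Posterior shape = 2.07 + 6 = 8.07.
E[θ|data] = k·x_m/(k−1) = 8.07·2.78/7.07 = 3.1732.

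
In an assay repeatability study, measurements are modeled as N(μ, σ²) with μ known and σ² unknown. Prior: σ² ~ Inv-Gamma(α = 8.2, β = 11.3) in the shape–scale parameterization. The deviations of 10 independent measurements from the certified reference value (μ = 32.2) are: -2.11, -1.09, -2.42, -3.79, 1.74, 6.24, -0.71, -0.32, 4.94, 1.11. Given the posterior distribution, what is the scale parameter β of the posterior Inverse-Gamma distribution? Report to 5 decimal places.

58.33405

With known mean μ and an Inverse-Gamma(α, β) prior on σ², the Normal likelihood is conjugate: posterior is Inv-Gamma(α + n/2, β + Σ(xᵢ−μ)²/2).
Σ(xᵢ−μ)² = (-2.11)² + (-1.09)² + (-2.42)² + (-3.79)² + (1.74)² + (6.24)² + (-0.71)² + (-0.32)² + (4.94)² + (1.11)² = 94.0681.
Posterior: Inv-Gamma(8.2 + 10/2, 11.3 + 94.0681/2) = Inv-Gamma(13.20, 58.33405).
Posterior β = 58.33405.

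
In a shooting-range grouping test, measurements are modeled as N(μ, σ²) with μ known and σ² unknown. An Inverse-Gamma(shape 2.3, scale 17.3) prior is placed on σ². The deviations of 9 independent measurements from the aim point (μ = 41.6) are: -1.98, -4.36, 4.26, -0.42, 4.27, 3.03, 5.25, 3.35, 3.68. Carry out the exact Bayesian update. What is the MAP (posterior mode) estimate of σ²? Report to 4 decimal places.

9.9741

With known mean μ and an Inverse-Gamma(α, β) prior on σ², the Normal likelihood is conjugate: posterior is Inv-Gamma(α + n/2, β + Σ(xᵢ−μ)²/2).
Σ(xᵢ−μ)² = (-1.98)² + (-4.36)² + (4.26)² + (-0.42)² + (4.27)² + (3.03)² + (5.25)² + (3.35)² + (3.68)² = 120.9952.
Posterior: Inv-Gamma(2.3 + 9/2, 17.3 + 120.9952/2) = Inv-Gamma(6.80, 77.79760).
Mode = β/(α+1) = 77.79760/7.80 = 9.9741.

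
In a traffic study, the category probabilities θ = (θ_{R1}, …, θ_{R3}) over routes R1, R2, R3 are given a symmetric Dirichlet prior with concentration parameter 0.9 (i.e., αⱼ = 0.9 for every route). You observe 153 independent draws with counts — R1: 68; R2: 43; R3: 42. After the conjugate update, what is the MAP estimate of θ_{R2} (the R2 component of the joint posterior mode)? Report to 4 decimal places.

0.2809

The Dirichlet prior is conjugate to the Multinomial likelihood: each posterior αⱼ = prior αⱼ + observed count nⱼ.
Posterior concentration: (68.9, 43.9, 42.9), total = 155.7.
Joint mode component: (α_{R2}−1)/(Σα−K) = 42.9/152.7 = 0.2809.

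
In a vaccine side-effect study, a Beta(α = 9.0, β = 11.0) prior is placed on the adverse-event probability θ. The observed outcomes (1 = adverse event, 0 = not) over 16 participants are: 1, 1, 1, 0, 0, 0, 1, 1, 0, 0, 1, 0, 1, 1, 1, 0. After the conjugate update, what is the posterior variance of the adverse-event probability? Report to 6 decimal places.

0.006757

The Beta prior is conjugate to a Binomial/Bernoulli likelihood; the update adds successes to α and failures to β.
Posterior: Beta(α+k, β+n−k) = Beta(9.0+9, 11.0+7) = Beta(18.0, 18.0).
Var = αβ/((α+β)²(α+β+1)) = 18.0·18.0/(36.0²·37.0) = 0.006757.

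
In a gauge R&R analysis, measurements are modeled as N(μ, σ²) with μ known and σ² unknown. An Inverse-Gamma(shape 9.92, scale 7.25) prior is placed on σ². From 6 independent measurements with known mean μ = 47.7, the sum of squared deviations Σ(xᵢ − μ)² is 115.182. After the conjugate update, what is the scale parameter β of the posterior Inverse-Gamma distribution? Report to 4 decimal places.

64.8410

With known mean μ and an Inverse-Gamma(α, β) prior on σ², the Normal likelihood is conjugate: posterior is Inv-Gamma(α + n/2, β + Σ(xᵢ−μ)²/2).
Posterior: Inv-Gamma(9.92 + 6/2, 7.25 + 115.182/2) = Inv-Gamma(12.92, 64.8410).
Posterior β = 64.8410.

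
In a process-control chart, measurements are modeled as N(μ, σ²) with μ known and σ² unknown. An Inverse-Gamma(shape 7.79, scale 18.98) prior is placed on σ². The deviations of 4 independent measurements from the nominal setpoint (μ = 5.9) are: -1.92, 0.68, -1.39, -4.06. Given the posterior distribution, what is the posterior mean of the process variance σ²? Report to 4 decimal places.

3.4428

With known mean μ and an Inverse-Gamma(α, β) prior on σ², the Normal likelihood is conjugate: posterior is Inv-Gamma(α + n/2, β + Σ(xᵢ−μ)²/2).
Σ(xᵢ−μ)² = (-1.92)² + (0.68)² + (-1.39)² + (-4.06)² = 22.5645.
Posterior: Inv-Gamma(7.79 + 4/2, 18.98 + 22.5645/2) = Inv-Gamma(9.79, 30.26225).
E[σ²|data] = β/(α−1) = 30.26225/8.79 = 3.4428.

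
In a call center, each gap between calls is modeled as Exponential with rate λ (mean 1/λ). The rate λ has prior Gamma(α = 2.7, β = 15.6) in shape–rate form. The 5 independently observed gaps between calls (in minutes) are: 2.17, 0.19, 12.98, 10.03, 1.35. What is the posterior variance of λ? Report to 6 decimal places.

0.004299

With a Gamma(shape α, rate β) prior on the exponential rate λ, the posterior after n observations with total T = Σxᵢ is Gamma(α+n, β+T).
Sum of observations T = 26.72 minutes; n = 5.
Posterior: Gamma(2.7+5, 15.6+26.72) = Gamma(7.7, 42.32).
Var = α/β² = 0.004299.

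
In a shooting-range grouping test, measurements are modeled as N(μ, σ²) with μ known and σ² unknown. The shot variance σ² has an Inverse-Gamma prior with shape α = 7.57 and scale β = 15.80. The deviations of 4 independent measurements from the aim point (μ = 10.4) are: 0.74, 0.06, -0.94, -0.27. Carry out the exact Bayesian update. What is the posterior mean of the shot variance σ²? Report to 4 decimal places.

With known mean μ and an Inverse-Gamma(α, β) prior on σ², the Normal likelihood is conjugate: posterior is Inv-Gamma(α + n/2, β + Σ(xᵢ−μ)²/2).
Σ(xᵢ−μ)² = (0.74)² + (0.06)² + (-0.94)² + (-0.27)² = 1.5077.
Posterior: Inv-Gamma(7.57 + 4/2, 15.80 + 1.5077/2) = Inv-Gamma(9.57, 16.55385).
E[σ²|data] = β/(α−1) = 16.55385/8.57 = 1.9316.

1.9316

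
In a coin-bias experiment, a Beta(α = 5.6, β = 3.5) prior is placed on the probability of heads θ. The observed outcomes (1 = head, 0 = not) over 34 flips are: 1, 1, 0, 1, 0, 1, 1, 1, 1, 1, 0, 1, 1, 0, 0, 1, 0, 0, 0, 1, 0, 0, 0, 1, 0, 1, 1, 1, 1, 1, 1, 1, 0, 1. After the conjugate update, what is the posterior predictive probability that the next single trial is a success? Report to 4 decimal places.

0.6172

The Beta prior is conjugate to a Binomial/Bernoulli likelihood; the update adds successes to α and failures to β.
Posterior: Beta(α+k, β+n−k) = Beta(5.6+21, 3.5+13) = Beta(26.6, 16.5).
For a single future Bernoulli trial, P(success | data) = α/(α+β) = 0.6172.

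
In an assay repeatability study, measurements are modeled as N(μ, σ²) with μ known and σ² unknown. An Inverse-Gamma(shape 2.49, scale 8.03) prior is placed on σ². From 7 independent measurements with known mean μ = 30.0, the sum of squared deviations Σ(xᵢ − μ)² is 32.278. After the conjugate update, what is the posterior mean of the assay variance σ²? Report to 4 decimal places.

4.8435

With known mean μ and an Inverse-Gamma(α, β) prior on σ², the Normal likelihood is conjugate: posterior is Inv-Gamma(α + n/2, β + Σ(xᵢ−μ)²/2).
Posterior: Inv-Gamma(2.49 + 7/2, 8.03 + 32.278/2) = Inv-Gamma(5.99, 24.1690).
E[σ²|data] = β/(α−1) = 24.1690/4.99 = 4.8435.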